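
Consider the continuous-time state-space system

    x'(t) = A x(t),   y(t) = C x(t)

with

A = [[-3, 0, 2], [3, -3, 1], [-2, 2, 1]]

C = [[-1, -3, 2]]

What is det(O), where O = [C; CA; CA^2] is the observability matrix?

CA = [[-10, 13, -3]]
CA^2 = [[75, -45, -10]]
Observability matrix O = [C; CA; CA^2] = [[-1, -3, 2], [-10, 13, -3], [75, -45, -10]]
Expanding along the first row, det(O) = (-1)·(13·(-10) - (-3)·(-45)) - (-3)·((-10)·(-10) - (-3)·75) + 2·((-10)·(-45) - 13·75) = (-1)·(-265) - (-3)·325 + 2·(-525) = 190
Since det(O) ≠ 0, rank(O) = 3 and the system is completely observable.

190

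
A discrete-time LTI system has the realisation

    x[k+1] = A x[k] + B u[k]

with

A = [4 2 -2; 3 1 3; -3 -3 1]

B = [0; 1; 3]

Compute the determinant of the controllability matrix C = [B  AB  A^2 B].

-168

AB = [[-4], [10], [0]]
A^2B = [[4], [-2], [-18]]
Controllability matrix C = [B  AB  A^2B] = [[0, -4, 4], [1, 10, -2], [3, 0, -18]]
Expanding along the first row, det(C) = 0·(10·(-18) - (-2)·0) - (-4)·(1·(-18) - (-2)·3) + 4·(1·0 - 10·3) = 0·(-180) - (-4)·(-12) + 4·(-30) = -168
Since det(C) ≠ 0, rank(C) = 3 and the system is completely controllable.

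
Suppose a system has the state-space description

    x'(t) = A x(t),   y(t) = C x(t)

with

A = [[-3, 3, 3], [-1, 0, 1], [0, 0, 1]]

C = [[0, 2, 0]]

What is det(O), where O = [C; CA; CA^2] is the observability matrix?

8

CA = [[-2, 0, 2]]
CA^2 = [[6, -6, -4]]
Observability matrix O = [C; CA; CA^2] = [[0, 2, 0], [-2, 0, 2], [6, -6, -4]]
Expanding along the first row, det(O) = 0·(0·(-4) - 2·(-6)) - 2·((-2)·(-4) - 2·6) + 0·((-2)·(-6) - 0·6) = 0·12 - 2·(-4) + 0·12 = 8
Since det(O) ≠ 0, rank(O) = 3 and the system is completely observable.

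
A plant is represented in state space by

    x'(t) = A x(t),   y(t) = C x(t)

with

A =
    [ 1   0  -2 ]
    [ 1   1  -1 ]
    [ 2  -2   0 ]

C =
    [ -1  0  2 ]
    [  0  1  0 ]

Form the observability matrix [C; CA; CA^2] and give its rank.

3

CA = [[3, -4, 2], [1, 1, -1]]
CA^2 = [[3, -8, -2], [0, 3, -3]]
Observability matrix O = [C; CA; CA^2] = [[-1, 0, 2], [0, 1, 0], [3, -4, 2], [1, 1, -1], [3, -8, -2], [0, 3, -3]]
Take the 3×3 submatrix of O formed by rows 1, 2, 3: [[-1, 0, 2], [0, 1, 0], [3, -4, 2]]. Its determinant is (-1)·(1·2 - 0·(-4)) - 0·(0·2 - 0·3) + 2·(0·(-4) - 1·3) = (-1)·2 - 0·0 + 2·(-3) = -8 ≠ 0.
So rank(O) ≥ 3; since O has 3 columns, rank(O) = 3.
rank(O) = 3 = n, so the pair (A, C) is completely observable.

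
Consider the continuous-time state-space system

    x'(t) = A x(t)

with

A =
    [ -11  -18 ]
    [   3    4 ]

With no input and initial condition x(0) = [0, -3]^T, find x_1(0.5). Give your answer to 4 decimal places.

5.1443

det(sI - A) = s^2 - (tr A)s + det A, with tr A = (-11) + 4 = -7 and det A = (-11)·4 - (-18)·3 = -44 - (-54) = 10.
So p(s) = det(sI - A) = s^2 + 7s + 10.
Factor s^2 + 7s + 10: two numbers with sum -7 and product 10 are -2 and -5, so s^2 + 7s + 10 = (s + 2)(s + 5).
Hence p(s) = (s + 2) (s + 5), with roots -5, -2.
The eigenvalues -5, -2 are distinct and real, so A is diagonalisable and x(t) = e^{At} x(0) = V diag(e^{λ_i t}) V^{-1} x(0), where the columns of V are the eigenvectors.
λ = -5: A - (-5)I = [[-6, -18], [3, 9]]. Row 1 gives (-6)·v1 + (-18)·v2 = 0, so take v_1 = [3, -1]^T.
λ = -2: A - (-2)I = [[-9, -18], [3, 6]]. Row 1 gives (-9)·v1 + (-18)·v2 = 0, so take v_2 = [-2, 1]^T.
V = [v_1 v_2] = [[3, -2], [-1, 1]] has det V = 1, so V^{-1} = adj(V)/det V = [[1, 2], [1, 3]].
Modal coordinates z(0) = V^{-1} x(0): 1·0 + 2·(-3) = -6; 1·0 + 3·(-3) = -9; so z(0) = [-6, -9]^T.
x_1(t) = Σ_i (v_i)_1 · z_i(0) · e^{λ_i t} (row 1 of V times the modal terms).
x_1(0.5) = 3·(-6)·e^{-5·0.5} + (-2)·(-9)·e^{-2·0.5} = (-18)·0.082085 + 18·0.367879 = 5.1443.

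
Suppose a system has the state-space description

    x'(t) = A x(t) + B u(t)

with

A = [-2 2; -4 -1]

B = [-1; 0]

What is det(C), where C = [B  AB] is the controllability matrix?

-4

AB = [[2], [4]]
Controllability matrix C = [B  AB] = [[-1, 2], [0, 4]]
det(C) = (-1)·4 - 2·0 = -4 - 0 = -4
Since det(C) ≠ 0, rank(C) = 2 and the system is completely controllable.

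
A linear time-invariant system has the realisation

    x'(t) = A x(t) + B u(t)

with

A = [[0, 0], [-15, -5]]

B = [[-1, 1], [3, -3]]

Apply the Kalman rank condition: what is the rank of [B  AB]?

1

AB = [[0, 0], [0, 0]]
Controllability matrix C = [B  AB] = [[-1, 1, 0, 0], [3, -3, 0, 0]]
Every column of C is a scalar multiple of column 1 = [-1, 3] (multipliers 1, -1, 0, 0), so the columns span a one-dimensional space.
C ≠ 0, hence rank(C) = 1.
rank(C) = 1 < n = 2, so the pair (A, B) is not completely controllable.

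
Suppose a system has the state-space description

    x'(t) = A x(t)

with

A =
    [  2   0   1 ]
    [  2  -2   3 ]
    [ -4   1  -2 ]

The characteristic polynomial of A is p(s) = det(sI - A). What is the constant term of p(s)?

4

Expand det(sI - A) for the 3×3 matrix.
p(s) = s^3 + 2s^2 - 3s + 4.
(Check: constant term = det(-A) = (-1)^3 det A = 4; coefficient of s^2 = -tr A = 2.)
The constant term is 4.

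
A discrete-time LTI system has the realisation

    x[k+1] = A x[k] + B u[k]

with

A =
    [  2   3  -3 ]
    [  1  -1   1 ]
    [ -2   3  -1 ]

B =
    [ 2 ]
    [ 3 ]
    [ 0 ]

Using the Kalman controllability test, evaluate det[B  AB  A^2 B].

AB = [[13], [-1], [5]]
A^2B = [[8], [19], [-34]]
Controllability matrix C = [B  AB  A^2B] = [[2, 13, 8], [3, -1, 19], [0, 5, -34]]
Expanding along the first row, det(C) = 2·((-1)·(-34) - 19·5) - 13·(3·(-34) - 19·0) + 8·(3·5 - (-1)·0) = 2·(-61) - 13·(-102) + 8·15 = 1324
Since det(C) ≠ 0, rank(C) = 3 and the system is completely controllable.

1324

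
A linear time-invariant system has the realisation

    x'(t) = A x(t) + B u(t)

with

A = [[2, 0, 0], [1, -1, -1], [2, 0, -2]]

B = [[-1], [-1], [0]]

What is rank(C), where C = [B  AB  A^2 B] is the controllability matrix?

AB = [[-2], [0], [-2]]
A^2B = [[-4], [0], [0]]
Controllability matrix C = [B  AB  A^2B] = [[-1, -2, -4], [-1, 0, 0], [0, -2, 0]]
det(C) = (-1)·(0·0 - 0·(-2)) - (-2)·((-1)·0 - 0·0) + (-4)·((-1)·(-2) - 0·0) = (-1)·0 - (-2)·0 + (-4)·2 = -8 ≠ 0, so rank(C) = 3.
rank(C) = 3 = n, so the pair (A, B) is completely controllable.

3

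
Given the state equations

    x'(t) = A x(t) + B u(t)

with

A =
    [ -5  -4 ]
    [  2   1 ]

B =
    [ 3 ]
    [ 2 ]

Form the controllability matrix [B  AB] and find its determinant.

AB = [[-23], [8]]
Controllability matrix C = [B  AB] = [[3, -23], [2, 8]]
det(C) = 3·8 - (-23)·2 = 24 - (-46) = 70
Since det(C) ≠ 0, rank(C) = 2 and the system is completely controllable.

70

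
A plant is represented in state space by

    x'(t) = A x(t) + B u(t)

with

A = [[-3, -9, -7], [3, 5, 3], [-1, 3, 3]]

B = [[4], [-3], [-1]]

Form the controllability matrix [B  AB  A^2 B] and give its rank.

2

AB = [[22], [-6], [-16]]
A^2B = [[100], [-12], [-88]]
Controllability matrix C = [B  AB  A^2B] = [[4, 22, 100], [-3, -6, -12], [-1, -16, -88]]
The rows r1, r2, r3 of C are linearly dependent: r1 + r2 + r3 = 0 (check each entry), so rank(C) ≤ 2.
The 2×2 minor from rows 1, 2, columns 1, 2 is 4·(-6) - 22·(-3) = -24 - (-66) = 42 ≠ 0, so rank(C) = 2.
rank(C) = 2 < n = 3, so the pair (A, B) is not completely controllable.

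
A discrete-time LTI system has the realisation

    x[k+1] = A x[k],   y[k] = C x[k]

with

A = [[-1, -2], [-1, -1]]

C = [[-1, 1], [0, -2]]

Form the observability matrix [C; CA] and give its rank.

2

CA = [[0, 1], [2, 2]]
Observability matrix O = [C; CA] = [[-1, 1], [0, -2], [0, 1], [2, 2]]
Take the 2×2 submatrix of O formed by rows 1, 2: [[-1, 1], [0, -2]]. Its determinant is (-1)·(-2) - 1·0 = 2 - 0 = 2 ≠ 0.
So rank(O) ≥ 2; since O has 2 columns, rank(O) = 2.
rank(O) = 2 = n, so the pair (A, C) is completely observable.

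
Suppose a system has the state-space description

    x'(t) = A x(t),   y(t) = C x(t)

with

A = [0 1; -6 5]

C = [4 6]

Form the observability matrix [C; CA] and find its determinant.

CA = [[-36, 34]]
Observability matrix O = [C; CA] = [[4, 6], [-36, 34]]
det(O) = 4·34 - 6·(-36) = 136 - (-216) = 352
Since det(O) ≠ 0, rank(O) = 2 and the system is completely observable.

352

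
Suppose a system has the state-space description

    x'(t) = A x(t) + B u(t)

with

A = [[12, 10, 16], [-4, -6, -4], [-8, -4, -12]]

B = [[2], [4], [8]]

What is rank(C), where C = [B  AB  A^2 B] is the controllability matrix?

2

AB = [[192], [-64], [-128]]
A^2B = [[-384], [128], [256]]
Controllability matrix C = [B  AB  A^2B] = [[2, 192, -384], [4, -64, 128], [8, -128, 256]]
The rows r1, r2, r3 of C are linearly dependent: -2·r2 + r3 = 0 (check each entry), so rank(C) ≤ 2.
The 2×2 minor from rows 1, 2, columns 1, 2 is 2·(-64) - 192·4 = -128 - 768 = -896 ≠ 0, so rank(C) = 2.
rank(C) = 2 < n = 3, so the pair (A, B) is not completely controllable.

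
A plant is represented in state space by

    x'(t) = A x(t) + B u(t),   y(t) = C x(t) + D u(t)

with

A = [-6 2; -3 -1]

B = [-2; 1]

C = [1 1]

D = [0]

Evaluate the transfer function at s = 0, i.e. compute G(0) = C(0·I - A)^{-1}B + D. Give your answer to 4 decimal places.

G(0) = C(-A)^{-1}B + D = -C A^{-1} B + D.
det A = 12, so A^{-1} = (1/12)·adj(A) = [[-1/12, -1/6], [1/4, -1/2]]
A^{-1} B = [0, -1]^T
C A^{-1} B = -1
G(0) = D - C A^{-1} B = 0 - (-1) = 1

1.0000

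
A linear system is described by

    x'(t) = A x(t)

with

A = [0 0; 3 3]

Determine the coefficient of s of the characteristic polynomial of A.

For a 2×2 matrix, det(sI - A) = s^2 - (tr A)s + det A.
tr A = 3, det A = 0.
So p(s) = s^2 - 3s.
The coefficient of s is -3.

-3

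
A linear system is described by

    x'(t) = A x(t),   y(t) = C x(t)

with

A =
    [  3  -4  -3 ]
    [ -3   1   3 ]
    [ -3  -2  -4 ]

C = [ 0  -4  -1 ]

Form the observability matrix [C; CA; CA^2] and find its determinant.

CA = [[15, -2, -8]]
CA^2 = [[75, -46, -19]]
Observability matrix O = [C; CA; CA^2] = [[0, -4, -1], [15, -2, -8], [75, -46, -19]]
Expanding along the first row, det(O) = 0·((-2)·(-19) - (-8)·(-46)) - (-4)·(15·(-19) - (-8)·75) + (-1)·(15·(-46) - (-2)·75) = 0·(-330) - (-4)·315 + (-1)·(-540) = 1800
Since det(O) ≠ 0, rank(O) = 3 and the system is completely observable.

1800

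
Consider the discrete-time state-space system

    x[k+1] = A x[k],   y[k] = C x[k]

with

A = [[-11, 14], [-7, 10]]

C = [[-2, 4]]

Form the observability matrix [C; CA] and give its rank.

1

CA = [[-6, 12]]
Observability matrix O = [C; CA] = [[-2, 4], [-6, 12]]
Every row of O is a scalar multiple of row 1 = [-2, 4] (multipliers 1, 3), so the rows span a one-dimensional space.
O ≠ 0, hence rank(O) = 1.
rank(O) = 1 < n = 2, so the pair (A, C) is not completely observable.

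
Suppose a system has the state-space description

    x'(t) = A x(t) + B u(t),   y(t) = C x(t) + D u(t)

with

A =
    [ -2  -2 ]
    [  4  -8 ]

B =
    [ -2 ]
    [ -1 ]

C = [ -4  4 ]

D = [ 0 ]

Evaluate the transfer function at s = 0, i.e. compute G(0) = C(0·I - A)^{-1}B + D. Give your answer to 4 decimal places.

G(0) = C(-A)^{-1}B + D = -C A^{-1} B + D.
det A = 24, so A^{-1} = (1/24)·adj(A) = [[-1/3, 1/12], [-1/6, -1/12]]
A^{-1} B = [7/12, 5/12]^T
C A^{-1} B = -2/3
G(0) = D - C A^{-1} B = 0 - (-2/3) = 2/3 ≈ 0.6667

0.6667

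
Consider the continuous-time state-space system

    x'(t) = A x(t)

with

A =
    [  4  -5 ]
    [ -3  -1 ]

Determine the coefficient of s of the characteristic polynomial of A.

For a 2×2 matrix, det(sI - A) = s^2 - (tr A)s + det A.
tr A = 3, det A = -19.
So p(s) = s^2 - 3s - 19.
The coefficient of s is -3.

-3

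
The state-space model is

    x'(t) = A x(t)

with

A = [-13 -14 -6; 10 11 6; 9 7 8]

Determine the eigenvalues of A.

-3, 4, 5

det(sI - A) = s^3 - (tr A)s^2 + (M11 + M22 + M33)s - det A, where Mii is the 2×2 principal minor of A obtained by deleting row i and column i.
tr A = (-13) + 11 + 8 = 6; M11 = 11·8 - 6·7 = 88 - 42 = 46; M22 = (-13)·8 - (-6)·9 = -104 - (-54) = -50; M33 = (-13)·11 - (-14)·10 = -143 - (-140) = -3; sum of minors = -7.
det A = (-13)·(11·8 - 6·7) - (-14)·(10·8 - 6·9) + (-6)·(10·7 - 11·9) = (-13)·46 - (-14)·26 + (-6)·(-29) = -60.
So p(s) = det(sI - A) = s^3 - 6s^2 - 7s + 60.
Rational-root test: any integer root divides 60. Testing small divisors, s = -3 works: p(-3) = -27 + (-54) + 21 + 60 = 0, so (s + 3) is a factor.
Dividing, p(s) = (s + 3)(s^2 - 9s + 20).
Factor s^2 - 9s + 20: two numbers with sum 9 and product 20 are 5 and 4, so s^2 - 9s + 20 = (s - 5)(s - 4).
Hence p(s) = (s - 5) (s - 4) (s + 3), with roots -3, 4, 5.
At least one eigenvalue has non-negative real part, so the system is not asymptotically stable.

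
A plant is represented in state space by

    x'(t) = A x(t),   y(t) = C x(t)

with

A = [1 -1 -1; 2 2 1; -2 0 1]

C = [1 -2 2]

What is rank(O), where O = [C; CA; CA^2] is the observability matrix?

3

CA = [[-7, -5, -1]]
CA^2 = [[-15, -3, 1]]
Observability matrix O = [C; CA; CA^2] = [[1, -2, 2], [-7, -5, -1], [-15, -3, 1]]
det(O) = 1·((-5)·1 - (-1)·(-3)) - (-2)·((-7)·1 - (-1)·(-15)) + 2·((-7)·(-3) - (-5)·(-15)) = 1·(-8) - (-2)·(-22) + 2·(-54) = -160 ≠ 0, so rank(O) = 3.
rank(O) = 3 = n, so the pair (A, C) is completely observable.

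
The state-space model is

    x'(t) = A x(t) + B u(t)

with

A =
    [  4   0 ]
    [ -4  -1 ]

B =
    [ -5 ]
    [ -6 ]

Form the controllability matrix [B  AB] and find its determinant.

-250

AB = [[-20], [26]]
Controllability matrix C = [B  AB] = [[-5, -20], [-6, 26]]
det(C) = (-5)·26 - (-20)·(-6) = -130 - 120 = -250
Since det(C) ≠ 0, rank(C) = 2 and the system is completely controllable.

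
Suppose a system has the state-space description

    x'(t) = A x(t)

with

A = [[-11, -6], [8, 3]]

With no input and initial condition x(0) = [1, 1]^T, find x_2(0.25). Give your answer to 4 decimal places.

1.7734

det(sI - A) = s^2 - (tr A)s + det A, with tr A = (-11) + 3 = -8 and det A = (-11)·3 - (-6)·8 = -33 - (-48) = 15.
So p(s) = det(sI - A) = s^2 + 8s + 15.
Factor s^2 + 8s + 15: two numbers with sum -8 and product 15 are -3 and -5, so s^2 + 8s + 15 = (s + 3)(s + 5).
Hence p(s) = (s + 3) (s + 5), with roots -5, -3.
The eigenvalues -5, -3 are distinct and real, so A is diagonalisable and x(t) = e^{At} x(0) = V diag(e^{λ_i t}) V^{-1} x(0), where the columns of V are the eigenvectors.
λ = -5: A - (-5)I = [[-6, -6], [8, 8]]. Row 1 gives (-6)·v1 + (-6)·v2 = 0, so take v_1 = [1, -1]^T.
λ = -3: A - (-3)I = [[-8, -6], [8, 6]]. Row 1 gives (-8)·v1 + (-6)·v2 = 0, so take v_2 = [3, -4]^T.
V = [v_1 v_2] = [[1, 3], [-1, -4]] has det V = -1, so V^{-1} = adj(V)/det V = [[4, 3], [-1, -1]].
Modal coordinates z(0) = V^{-1} x(0): 4·1 + 3·1 = 7; (-1)·1 + (-1)·1 = -2; so z(0) = [7, -2]^T.
x_2(t) = Σ_i (v_i)_2 · z_i(0) · e^{λ_i t} (row 2 of V times the modal terms).
x_2(0.25) = (-1)·7·e^{-5·0.25} + (-4)·(-2)·e^{-3·0.25} = (-7)·0.286505 + 8·0.472367 = 1.7734.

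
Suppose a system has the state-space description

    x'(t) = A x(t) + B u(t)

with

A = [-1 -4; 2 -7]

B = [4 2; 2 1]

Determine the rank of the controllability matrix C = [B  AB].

AB = [[-12, -6], [-6, -3]]
Controllability matrix C = [B  AB] = [[4, 2, -12, -6], [2, 1, -6, -3]]
Every column of C is a scalar multiple of column 1 = [4, 2] (multipliers 1, 1/2, -3, -3/2), so the columns span a one-dimensional space.
C ≠ 0, hence rank(C) = 1.
rank(C) = 1 < n = 2, so the pair (A, B) is not completely controllable.

1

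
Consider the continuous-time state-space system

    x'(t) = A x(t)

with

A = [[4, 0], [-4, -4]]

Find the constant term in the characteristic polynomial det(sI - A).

-16

For a 2×2 matrix, det(sI - A) = s^2 - (tr A)s + det A.
tr A = 0, det A = -16.
So p(s) = s^2 - 16.
The constant term is -16.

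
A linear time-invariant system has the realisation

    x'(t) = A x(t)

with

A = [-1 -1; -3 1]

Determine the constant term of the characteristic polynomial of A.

For a 2×2 matrix, det(sI - A) = s^2 - (tr A)s + det A.
tr A = 0, det A = -4.
So p(s) = s^2 - 4.
The constant term is -4.

-4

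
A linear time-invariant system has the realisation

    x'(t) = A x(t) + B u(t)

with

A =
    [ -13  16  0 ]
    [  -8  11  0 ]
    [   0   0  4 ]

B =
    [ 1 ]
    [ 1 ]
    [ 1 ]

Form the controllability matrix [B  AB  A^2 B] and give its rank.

AB = [[3], [3], [4]]
A^2B = [[9], [9], [16]]
Controllability matrix C = [B  AB  A^2B] = [[1, 3, 9], [1, 3, 9], [1, 4, 16]]
The rows r1, r2, r3 of C are linearly dependent: -r1 + r2 = 0 (check each entry), so rank(C) ≤ 2.
The 2×2 minor from rows 1, 3, columns 1, 2 is 1·4 - 3·1 = 4 - 3 = 1 ≠ 0, so rank(C) = 2.
rank(C) = 2 < n = 3, so the pair (A, B) is not completely controllable.

2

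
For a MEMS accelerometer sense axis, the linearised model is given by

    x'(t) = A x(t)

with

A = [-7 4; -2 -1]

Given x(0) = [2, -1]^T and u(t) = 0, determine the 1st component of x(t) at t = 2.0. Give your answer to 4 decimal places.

-0.0096

det(sI - A) = s^2 - (tr A)s + det A, with tr A = (-7) + (-1) = -8 and det A = (-7)·(-1) - 4·(-2) = 7 - (-8) = 15.
So p(s) = det(sI - A) = s^2 + 8s + 15.
Factor s^2 + 8s + 15: two numbers with sum -8 and product 15 are -3 and -5, so s^2 + 8s + 15 = (s + 3)(s + 5).
Hence p(s) = (s + 3) (s + 5), with roots -5, -3.
The eigenvalues -5, -3 are distinct and real, so A is diagonalisable and x(t) = e^{At} x(0) = V diag(e^{λ_i t}) V^{-1} x(0), where the columns of V are the eigenvectors.
λ = -5: A - (-5)I = [[-2, 4], [-2, 4]]. Row 1 gives (-2)·v1 + 4·v2 = 0, so take v_1 = [2, 1]^T.
λ = -3: A - (-3)I = [[-4, 4], [-2, 2]]. Row 1 gives (-4)·v1 + 4·v2 = 0, so take v_2 = [-1, -1]^T.
V = [v_1 v_2] = [[2, -1], [1, -1]] has det V = -1, so V^{-1} = adj(V)/det V = [[1, -1], [1, -2]].
Modal coordinates z(0) = V^{-1} x(0): 1·2 + (-1)·(-1) = 3; 1·2 + (-2)·(-1) = 4; so z(0) = [3, 4]^T.
x_1(t) = Σ_i (v_i)_1 · z_i(0) · e^{λ_i t} (row 1 of V times the modal terms).
x_1(2.0) = 2·3·e^{-5·2.0} + (-1)·4·e^{-3·2.0} = 6·0.000045 + (-4)·0.002479 = -0.0096.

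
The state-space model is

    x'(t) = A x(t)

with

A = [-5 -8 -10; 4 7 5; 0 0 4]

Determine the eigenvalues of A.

-1, 3, 4

det(sI - A) = s^3 - (tr A)s^2 + (M11 + M22 + M33)s - det A, where Mii is the 2×2 principal minor of A obtained by deleting row i and column i.
tr A = (-5) + 7 + 4 = 6; M11 = 7·4 - 5·0 = 28 - 0 = 28; M22 = (-5)·4 - (-10)·0 = -20 - 0 = -20; M33 = (-5)·7 - (-8)·4 = -35 - (-32) = -3; sum of minors = 5.
det A = (-5)·(7·4 - 5·0) - (-8)·(4·4 - 5·0) + (-10)·(4·0 - 7·0) = (-5)·28 - (-8)·16 + (-10)·0 = -12.
So p(s) = det(sI - A) = s^3 - 6s^2 + 5s + 12.
Rational-root test: any integer root divides 12. Testing small divisors, s = -1 works: p(-1) = -1 + (-6) + (-5) + 12 = 0, so (s + 1) is a factor.
Dividing, p(s) = (s + 1)(s^2 - 7s + 12).
Factor s^2 - 7s + 12: two numbers with sum 7 and product 12 are 4 and 3, so s^2 - 7s + 12 = (s - 4)(s - 3).
Hence p(s) = (s - 4) (s - 3) (s + 1), with roots -1, 3, 4.
At least one eigenvalue has non-negative real part, so the system is not asymptotically stable.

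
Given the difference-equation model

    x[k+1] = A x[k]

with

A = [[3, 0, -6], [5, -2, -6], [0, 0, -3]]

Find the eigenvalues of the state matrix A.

-3, -2, 3

det(zI - A) = z^3 - (tr A)z^2 + (M11 + M22 + M33)z - det A, where Mii is the 2×2 principal minor of A obtained by deleting row i and column i.
tr A = 3 + (-2) + (-3) = -2; M11 = (-2)·(-3) - (-6)·0 = 6 - 0 = 6; M22 = 3·(-3) - (-6)·0 = -9 - 0 = -9; M33 = 3·(-2) - 0·5 = -6 - 0 = -6; sum of minors = -9.
det A = 3·((-2)·(-3) - (-6)·0) - 0·(5·(-3) - (-6)·0) + (-6)·(5·0 - (-2)·0) = 3·6 - 0·(-15) + (-6)·0 = 18.
So p(z) = det(zI - A) = z^3 + 2z^2 - 9z - 18.
Rational-root test: any integer root divides -18. Testing small divisors, z = -2 works: p(-2) = -8 + 8 + 18 + (-18) = 0, so (z + 2) is a factor.
Dividing, p(z) = (z + 2)(z^2 - 9).
Factor z^2 - 9: two numbers with sum 0 and product -9 are 3 and -3, so z^2 - 9 = (z - 3)(z + 3).
Hence p(z) = (z - 3) (z + 2) (z + 3), with roots -3, -2, 3.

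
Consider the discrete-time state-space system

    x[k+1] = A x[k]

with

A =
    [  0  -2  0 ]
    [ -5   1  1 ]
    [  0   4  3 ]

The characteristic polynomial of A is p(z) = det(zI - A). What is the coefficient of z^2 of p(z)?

Expand det(zI - A) for the 3×3 matrix.
p(z) = z^3 - 4z^2 - 11z + 30.
(Check: constant term = det(-A) = (-1)^3 det A = 30; coefficient of z^2 = -tr A = -4.)
The coefficient of z^2 is -4.

-4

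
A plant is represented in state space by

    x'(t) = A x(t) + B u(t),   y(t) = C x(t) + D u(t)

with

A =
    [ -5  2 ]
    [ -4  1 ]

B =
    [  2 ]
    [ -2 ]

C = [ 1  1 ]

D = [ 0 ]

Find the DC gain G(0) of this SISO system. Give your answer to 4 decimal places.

G(0) = C(-A)^{-1}B + D = -C A^{-1} B + D.
det A = 3, so A^{-1} = (1/3)·adj(A) = [[1/3, -2/3], [4/3, -5/3]]
A^{-1} B = [2, 6]^T
C A^{-1} B = 8
G(0) = D - C A^{-1} B = 0 - (8) = -8

-8.0000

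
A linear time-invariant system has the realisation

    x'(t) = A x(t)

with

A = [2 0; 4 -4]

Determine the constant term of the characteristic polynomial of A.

For a 2×2 matrix, det(sI - A) = s^2 - (tr A)s + det A.
tr A = -2, det A = -8.
So p(s) = s^2 + 2s - 8.
The constant term is -8.

-8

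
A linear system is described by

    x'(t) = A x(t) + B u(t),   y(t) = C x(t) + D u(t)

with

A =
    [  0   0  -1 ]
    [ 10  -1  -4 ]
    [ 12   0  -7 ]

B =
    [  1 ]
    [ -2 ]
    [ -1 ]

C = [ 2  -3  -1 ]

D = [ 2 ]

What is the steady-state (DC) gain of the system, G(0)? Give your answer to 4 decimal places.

G(0) = C(-A)^{-1}B + D = -C A^{-1} B + D.
det A = -12, so A^{-1} = (1/-12)·adj(A) = [[-7/12, 0, 1/12], [-11/6, -1, 5/6], [-1, 0, 0]]
A^{-1} B = [-2/3, -2/3, -1]^T
C A^{-1} B = 5/3
G(0) = D - C A^{-1} B = 2 - (5/3) = 1/3 ≈ 0.3333

0.3333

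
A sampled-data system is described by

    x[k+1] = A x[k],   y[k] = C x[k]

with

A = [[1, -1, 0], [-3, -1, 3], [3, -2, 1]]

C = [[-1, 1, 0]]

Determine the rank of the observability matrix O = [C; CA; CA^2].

CA = [[-4, 0, 3]]
CA^2 = [[5, -2, 3]]
Observability matrix O = [C; CA; CA^2] = [[-1, 1, 0], [-4, 0, 3], [5, -2, 3]]
det(O) = (-1)·(0·3 - 3·(-2)) - 1·((-4)·3 - 3·5) + 0·((-4)·(-2) - 0·5) = (-1)·6 - 1·(-27) + 0·8 = 21 ≠ 0, so rank(O) = 3.
rank(O) = 3 = n, so the pair (A, C) is completely observable.

3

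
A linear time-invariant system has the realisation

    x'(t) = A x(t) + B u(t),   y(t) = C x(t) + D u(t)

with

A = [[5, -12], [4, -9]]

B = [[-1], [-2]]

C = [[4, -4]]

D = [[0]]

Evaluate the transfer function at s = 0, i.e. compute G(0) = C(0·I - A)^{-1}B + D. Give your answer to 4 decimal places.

12.0000

G(0) = C(-A)^{-1}B + D = -C A^{-1} B + D.
det A = 3, so A^{-1} = (1/3)·adj(A) = [[-3, 4], [-4/3, 5/3]]
A^{-1} B = [-5, -2]^T
C A^{-1} B = -12
G(0) = D - C A^{-1} B = 0 - (-12) = 12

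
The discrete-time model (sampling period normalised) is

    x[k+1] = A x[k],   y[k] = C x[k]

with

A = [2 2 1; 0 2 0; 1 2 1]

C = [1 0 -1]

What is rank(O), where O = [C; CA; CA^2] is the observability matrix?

CA = [[1, 0, 0]]
CA^2 = [[2, 2, 1]]
Observability matrix O = [C; CA; CA^2] = [[1, 0, -1], [1, 0, 0], [2, 2, 1]]
det(O) = 1·(0·1 - 0·2) - 0·(1·1 - 0·2) + (-1)·(1·2 - 0·2) = 1·0 - 0·1 + (-1)·2 = -2 ≠ 0, so rank(O) = 3.
rank(O) = 3 = n, so the pair (A, C) is completely observable.

3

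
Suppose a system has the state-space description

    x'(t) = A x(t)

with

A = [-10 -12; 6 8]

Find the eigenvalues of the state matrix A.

det(sI - A) = s^2 - (tr A)s + det A, with tr A = (-10) + 8 = -2 and det A = (-10)·8 - (-12)·6 = -80 - (-72) = -8.
So p(s) = det(sI - A) = s^2 + 2s - 8.
Factor s^2 + 2s - 8: two numbers with sum -2 and product -8 are 2 and -4, so s^2 + 2s - 8 = (s - 2)(s + 4).
Hence p(s) = (s - 2) (s + 4), with roots -4, 2.
At least one eigenvalue has non-negative real part, so the system is not asymptotically stable.

-4, 2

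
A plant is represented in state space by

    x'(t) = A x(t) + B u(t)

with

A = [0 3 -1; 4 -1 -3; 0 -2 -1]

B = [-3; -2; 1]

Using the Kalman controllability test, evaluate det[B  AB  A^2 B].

AB = [[-7], [-13], [3]]
A^2B = [[-42], [-24], [23]]
Controllability matrix C = [B  AB  A^2B] = [[-3, -7, -42], [-2, -13, -24], [1, 3, 23]]
Expanding along the first row, det(C) = (-3)·((-13)·23 - (-24)·3) - (-7)·((-2)·23 - (-24)·1) + (-42)·((-2)·3 - (-13)·1) = (-3)·(-227) - (-7)·(-22) + (-42)·7 = 233
Since det(C) ≠ 0, rank(C) = 3 and the system is completely controllable.

233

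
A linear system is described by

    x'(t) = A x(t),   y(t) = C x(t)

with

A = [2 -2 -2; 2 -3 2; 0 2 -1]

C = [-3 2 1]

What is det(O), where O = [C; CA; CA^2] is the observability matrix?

402

CA = [[-2, 2, 9]]
CA^2 = [[0, 16, -1]]
Observability matrix O = [C; CA; CA^2] = [[-3, 2, 1], [-2, 2, 9], [0, 16, -1]]
Expanding along the first row, det(O) = (-3)·(2·(-1) - 9·16) - 2·((-2)·(-1) - 9·0) + 1·((-2)·16 - 2·0) = (-3)·(-146) - 2·2 + 1·(-32) = 402
Since det(O) ≠ 0, rank(O) = 3 and the system is completely observable.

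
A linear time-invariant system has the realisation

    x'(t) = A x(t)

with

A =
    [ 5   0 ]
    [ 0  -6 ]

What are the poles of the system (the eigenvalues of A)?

det(sI - A) = s^2 - (tr A)s + det A, with tr A = 5 + (-6) = -1 and det A = 5·(-6) - 0·0 = -30 - 0 = -30.
So p(s) = det(sI - A) = s^2 + s - 30.
Factor s^2 + s - 30: two numbers with sum -1 and product -30 are 5 and -6, so s^2 + s - 30 = (s - 5)(s + 6).
Hence p(s) = (s - 5) (s + 6), with roots -6, 5.
At least one eigenvalue has non-negative real part, so the system is not asymptotically stable.

-6, 5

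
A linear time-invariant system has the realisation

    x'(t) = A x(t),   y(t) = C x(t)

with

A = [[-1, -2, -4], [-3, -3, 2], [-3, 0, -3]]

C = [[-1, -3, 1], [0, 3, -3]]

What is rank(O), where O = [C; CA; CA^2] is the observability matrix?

3

CA = [[7, 11, -5], [0, -9, 15]]
CA^2 = [[-25, -47, 9], [-18, 27, -63]]
Observability matrix O = [C; CA; CA^2] = [[-1, -3, 1], [0, 3, -3], [7, 11, -5], [0, -9, 15], [-25, -47, 9], [-18, 27, -63]]
Take the 3×3 submatrix of O formed by rows 1, 2, 3: [[-1, -3, 1], [0, 3, -3], [7, 11, -5]]. Its determinant is (-1)·(3·(-5) - (-3)·11) - (-3)·(0·(-5) - (-3)·7) + 1·(0·11 - 3·7) = (-1)·18 - (-3)·21 + 1·(-21) = 24 ≠ 0.
So rank(O) ≥ 3; since O has 3 columns, rank(O) = 3.
rank(O) = 3 = n, so the pair (A, C) is completely observable.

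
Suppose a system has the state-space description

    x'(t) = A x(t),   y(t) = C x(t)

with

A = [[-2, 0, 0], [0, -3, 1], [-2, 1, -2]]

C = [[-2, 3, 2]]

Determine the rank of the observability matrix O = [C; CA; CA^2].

CA = [[0, -7, -1]]
CA^2 = [[2, 20, -5]]
Observability matrix O = [C; CA; CA^2] = [[-2, 3, 2], [0, -7, -1], [2, 20, -5]]
det(O) = (-2)·((-7)·(-5) - (-1)·20) - 3·(0·(-5) - (-1)·2) + 2·(0·20 - (-7)·2) = (-2)·55 - 3·2 + 2·14 = -88 ≠ 0, so rank(O) = 3.
rank(O) = 3 = n, so the pair (A, C) is completely observable.

3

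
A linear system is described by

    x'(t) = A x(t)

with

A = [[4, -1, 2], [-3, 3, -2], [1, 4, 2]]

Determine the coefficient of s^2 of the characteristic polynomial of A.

Expand det(sI - A) for the 3×3 matrix.
p(s) = s^3 - 9s^2 + 29s - 22.
(Check: constant term = det(-A) = (-1)^3 det A = -22; coefficient of s^2 = -tr A = -9.)
The coefficient of s^2 is -9.

-9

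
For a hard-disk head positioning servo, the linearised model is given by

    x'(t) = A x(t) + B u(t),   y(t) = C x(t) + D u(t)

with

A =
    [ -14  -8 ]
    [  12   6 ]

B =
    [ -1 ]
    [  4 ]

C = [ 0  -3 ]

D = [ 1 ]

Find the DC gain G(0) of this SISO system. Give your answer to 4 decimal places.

-10.0000

G(0) = C(-A)^{-1}B + D = -C A^{-1} B + D.
det A = 12, so A^{-1} = (1/12)·adj(A) = [[1/2, 2/3], [-1, -7/6]]
A^{-1} B = [13/6, -11/3]^T
C A^{-1} B = 11
G(0) = D - C A^{-1} B = 1 - (11) = -10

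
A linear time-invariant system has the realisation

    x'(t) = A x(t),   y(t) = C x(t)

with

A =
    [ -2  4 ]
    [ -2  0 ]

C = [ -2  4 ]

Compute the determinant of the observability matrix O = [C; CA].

CA = [[-4, -8]]
Observability matrix O = [C; CA] = [[-2, 4], [-4, -8]]
det(O) = (-2)·(-8) - 4·(-4) = 16 - (-16) = 32
Since det(O) ≠ 0, rank(O) = 2 and the system is completely observable.

32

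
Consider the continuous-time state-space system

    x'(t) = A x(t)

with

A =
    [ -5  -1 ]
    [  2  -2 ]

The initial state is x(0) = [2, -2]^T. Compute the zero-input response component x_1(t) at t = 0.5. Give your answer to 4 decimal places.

det(sI - A) = s^2 - (tr A)s + det A, with tr A = (-5) + (-2) = -7 and det A = (-5)·(-2) - (-1)·2 = 10 - (-2) = 12.
So p(s) = det(sI - A) = s^2 + 7s + 12.
Factor s^2 + 7s + 12: two numbers with sum -7 and product 12 are -3 and -4, so s^2 + 7s + 12 = (s + 3)(s + 4).
Hence p(s) = (s + 3) (s + 4), with roots -4, -3.
The eigenvalues -4, -3 are distinct and real, so A is diagonalisable and x(t) = e^{At} x(0) = V diag(e^{λ_i t}) V^{-1} x(0), where the columns of V are the eigenvectors.
λ = -4: A - (-4)I = [[-1, -1], [2, 2]]. Row 1 gives (-1)·v1 + (-1)·v2 = 0, so take v_1 = [-1, 1]^T.
λ = -3: A - (-3)I = [[-2, -1], [2, 1]]. Row 1 gives (-2)·v1 + (-1)·v2 = 0, so take v_2 = [-1, 2]^T.
V = [v_1 v_2] = [[-1, -1], [1, 2]] has det V = -1, so V^{-1} = adj(V)/det V = [[-2, -1], [1, 1]].
Modal coordinates z(0) = V^{-1} x(0): (-2)·2 + (-1)·(-2) = -2; 1·2 + 1·(-2) = 0; so z(0) = [-2, 0]^T.
x_1(t) = Σ_i (v_i)_1 · z_i(0) · e^{λ_i t} (row 1 of V times the modal terms).
x_1(0.5) = (-1)·(-2)·e^{-4·0.5} + (-1)·0·e^{-3·0.5} = 2·0.135335 + 0·0.223130 = 0.2707.

0.2707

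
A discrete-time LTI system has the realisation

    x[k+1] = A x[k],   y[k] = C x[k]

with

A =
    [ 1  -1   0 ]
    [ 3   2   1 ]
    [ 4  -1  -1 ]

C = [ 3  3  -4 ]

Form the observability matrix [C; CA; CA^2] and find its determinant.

2150

CA = [[-4, 7, 7]]
CA^2 = [[45, 11, 0]]
Observability matrix O = [C; CA; CA^2] = [[3, 3, -4], [-4, 7, 7], [45, 11, 0]]
Expanding along the first row, det(O) = 3·(7·0 - 7·11) - 3·((-4)·0 - 7·45) + (-4)·((-4)·11 - 7·45) = 3·(-77) - 3·(-315) + (-4)·(-359) = 2150
Since det(O) ≠ 0, rank(O) = 3 and the system is completely observable.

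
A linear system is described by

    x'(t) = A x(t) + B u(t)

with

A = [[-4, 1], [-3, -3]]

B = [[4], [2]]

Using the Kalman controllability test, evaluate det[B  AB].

AB = [[-14], [-18]]
Controllability matrix C = [B  AB] = [[4, -14], [2, -18]]
det(C) = 4·(-18) - (-14)·2 = -72 - (-28) = -44
Since det(C) ≠ 0, rank(C) = 2 and the system is completely controllable.

-44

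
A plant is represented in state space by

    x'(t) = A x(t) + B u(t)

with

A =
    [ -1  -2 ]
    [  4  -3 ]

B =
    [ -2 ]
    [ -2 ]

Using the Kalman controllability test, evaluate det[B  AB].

AB = [[6], [-2]]
Controllability matrix C = [B  AB] = [[-2, 6], [-2, -2]]
det(C) = (-2)·(-2) - 6·(-2) = 4 - (-12) = 16
Since det(C) ≠ 0, rank(C) = 2 and the system is completely controllable.

16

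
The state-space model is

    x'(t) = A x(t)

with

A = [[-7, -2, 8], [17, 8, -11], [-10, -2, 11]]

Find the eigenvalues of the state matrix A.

3, 4, 5

det(sI - A) = s^3 - (tr A)s^2 + (M11 + M22 + M33)s - det A, where Mii is the 2×2 principal minor of A obtained by deleting row i and column i.
tr A = (-7) + 8 + 11 = 12; M11 = 8·11 - (-11)·(-2) = 88 - 22 = 66; M22 = (-7)·11 - 8·(-10) = -77 - (-80) = 3; M33 = (-7)·8 - (-2)·17 = -56 - (-34) = -22; sum of minors = 47.
det A = (-7)·(8·11 - (-11)·(-2)) - (-2)·(17·11 - (-11)·(-10)) + 8·(17·(-2) - 8·(-10)) = (-7)·66 - (-2)·77 + 8·46 = 60.
So p(s) = det(sI - A) = s^3 - 12s^2 + 47s - 60.
Rational-root test: any integer root divides -60. Testing small divisors, s = 3 works: p(3) = 27 + (-108) + 141 + (-60) = 0, so (s - 3) is a factor.
Dividing, p(s) = (s - 3)(s^2 - 9s + 20).
Factor s^2 - 9s + 20: two numbers with sum 9 and product 20 are 5 and 4, so s^2 - 9s + 20 = (s - 5)(s - 4).
Hence p(s) = (s - 5) (s - 4) (s - 3), with roots 3, 4, 5.
At least one eigenvalue has non-negative real part, so the system is not asymptotically stable.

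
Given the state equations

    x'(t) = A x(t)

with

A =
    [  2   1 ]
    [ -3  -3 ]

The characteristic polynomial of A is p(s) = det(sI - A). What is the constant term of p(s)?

For a 2×2 matrix, det(sI - A) = s^2 - (tr A)s + det A.
tr A = -1, det A = -3.
So p(s) = s^2 + s - 3.
The constant term is -3.

-3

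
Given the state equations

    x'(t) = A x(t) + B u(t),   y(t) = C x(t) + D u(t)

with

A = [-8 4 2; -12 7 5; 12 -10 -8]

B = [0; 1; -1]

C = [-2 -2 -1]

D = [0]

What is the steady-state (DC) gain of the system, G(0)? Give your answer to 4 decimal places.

-1.5000

G(0) = C(-A)^{-1}B + D = -C A^{-1} B + D.
det A = -24, so A^{-1} = (1/-24)·adj(A) = [[1/4, -1/2, -1/4], [3/2, -5/3, -2/3], [-3/2, 4/3, 1/3]]
A^{-1} B = [-1/4, -1, 1]^T
C A^{-1} B = 3/2
G(0) = D - C A^{-1} B = 0 - (3/2) = -3/2 ≈ -1.5000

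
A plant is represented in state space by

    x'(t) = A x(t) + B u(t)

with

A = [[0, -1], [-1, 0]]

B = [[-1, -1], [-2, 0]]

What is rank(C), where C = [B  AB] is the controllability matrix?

AB = [[2, 0], [1, 1]]
Controllability matrix C = [B  AB] = [[-1, -1, 2, 0], [-2, 0, 1, 1]]
Take the 2×2 submatrix of C formed by columns 1, 2: [[-1, -1], [-2, 0]]. Its determinant is (-1)·0 - (-1)·(-2) = 0 - 2 = -2 ≠ 0.
So rank(C) ≥ 2; since C has 2 rows, rank(C) = 2.
rank(C) = 2 = n, so the pair (A, B) is completely controllable.

2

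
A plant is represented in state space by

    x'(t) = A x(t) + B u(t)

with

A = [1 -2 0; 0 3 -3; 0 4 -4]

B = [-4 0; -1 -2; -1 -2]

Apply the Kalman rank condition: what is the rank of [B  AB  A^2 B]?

AB = [[-2, 4], [0, 0], [0, 0]]
A^2B = [[-2, 4], [0, 0], [0, 0]]
Controllability matrix C = [B  AB  A^2B] = [[-4, 0, -2, 4, -2, 4], [-1, -2, 0, 0, 0, 0], [-1, -2, 0, 0, 0, 0]]
The rows r1, r2, r3 of C are linearly dependent: -r2 + r3 = 0 (check each entry), so rank(C) ≤ 2.
The 2×2 minor from rows 1, 2, columns 1, 2 is (-4)·(-2) - 0·(-1) = 8 - 0 = 8 ≠ 0, so rank(C) = 2.
rank(C) = 2 < n = 3, so the pair (A, B) is not completely controllable.

2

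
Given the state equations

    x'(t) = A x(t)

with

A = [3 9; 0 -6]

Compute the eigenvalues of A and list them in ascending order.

-6, 3

det(sI - A) = s^2 - (tr A)s + det A, with tr A = 3 + (-6) = -3 and det A = 3·(-6) - 9·0 = -18 - 0 = -18.
So p(s) = det(sI - A) = s^2 + 3s - 18.
Factor s^2 + 3s - 18: two numbers with sum -3 and product -18 are 3 and -6, so s^2 + 3s - 18 = (s - 3)(s + 6).
Hence p(s) = (s - 3) (s + 6), with roots -6, 3.
At least one eigenvalue has non-negative real part, so the system is not asymptotically stable.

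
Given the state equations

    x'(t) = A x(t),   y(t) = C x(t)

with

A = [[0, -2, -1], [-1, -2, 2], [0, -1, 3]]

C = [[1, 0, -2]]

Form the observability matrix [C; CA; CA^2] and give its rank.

3

CA = [[0, 0, -7]]
CA^2 = [[0, 7, -21]]
Observability matrix O = [C; CA; CA^2] = [[1, 0, -2], [0, 0, -7], [0, 7, -21]]
det(O) = 1·(0·(-21) - (-7)·7) - 0·(0·(-21) - (-7)·0) + (-2)·(0·7 - 0·0) = 1·49 - 0·0 + (-2)·0 = 49 ≠ 0, so rank(O) = 3.
rank(O) = 3 = n, so the pair (A, C) is completely observable.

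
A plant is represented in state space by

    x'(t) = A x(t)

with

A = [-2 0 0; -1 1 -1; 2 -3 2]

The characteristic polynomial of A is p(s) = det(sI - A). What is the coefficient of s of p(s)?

Expand det(sI - A) for the 3×3 matrix.
p(s) = s^3 - s^2 - 7s - 2.
(Check: constant term = det(-A) = (-1)^3 det A = -2; coefficient of s^2 = -tr A = -1.)
The coefficient of s is -7.

-7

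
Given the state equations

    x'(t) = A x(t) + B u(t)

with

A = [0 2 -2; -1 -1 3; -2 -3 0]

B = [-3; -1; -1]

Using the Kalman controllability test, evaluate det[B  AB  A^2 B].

AB = [[0], [1], [9]]
A^2B = [[-16], [26], [-3]]
Controllability matrix C = [B  AB  A^2B] = [[-3, 0, -16], [-1, 1, 26], [-1, 9, -3]]
Expanding along the first row, det(C) = (-3)·(1·(-3) - 26·9) - 0·((-1)·(-3) - 26·(-1)) + (-16)·((-1)·9 - 1·(-1)) = (-3)·(-237) - 0·29 + (-16)·(-8) = 839
Since det(C) ≠ 0, rank(C) = 3 and the system is completely controllable.

839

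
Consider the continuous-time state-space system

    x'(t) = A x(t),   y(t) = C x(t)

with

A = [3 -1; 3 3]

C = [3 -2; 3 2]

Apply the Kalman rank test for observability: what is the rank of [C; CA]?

2

CA = [[3, -9], [15, 3]]
Observability matrix O = [C; CA] = [[3, -2], [3, 2], [3, -9], [15, 3]]
Take the 2×2 submatrix of O formed by rows 1, 2: [[3, -2], [3, 2]]. Its determinant is 3·2 - (-2)·3 = 6 - (-6) = 12 ≠ 0.
So rank(O) ≥ 2; since O has 2 columns, rank(O) = 2.
rank(O) = 2 = n, so the pair (A, C) is completely observable.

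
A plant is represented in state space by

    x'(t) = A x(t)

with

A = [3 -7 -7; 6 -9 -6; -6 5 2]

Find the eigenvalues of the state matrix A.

-4, -3, 3

det(sI - A) = s^3 - (tr A)s^2 + (M11 + M22 + M33)s - det A, where Mii is the 2×2 principal minor of A obtained by deleting row i and column i.
tr A = 3 + (-9) + 2 = -4; M11 = (-9)·2 - (-6)·5 = -18 - (-30) = 12; M22 = 3·2 - (-7)·(-6) = 6 - 42 = -36; M33 = 3·(-9) - (-7)·6 = -27 - (-42) = 15; sum of minors = -9.
det A = 3·((-9)·2 - (-6)·5) - (-7)·(6·2 - (-6)·(-6)) + (-7)·(6·5 - (-9)·(-6)) = 3·12 - (-7)·(-24) + (-7)·(-24) = 36.
So p(s) = det(sI - A) = s^3 + 4s^2 - 9s - 36.
Rational-root test: any integer root divides -36. Testing small divisors, s = -3 works: p(-3) = -27 + 36 + 27 + (-36) = 0, so (s + 3) is a factor.
Dividing, p(s) = (s + 3)(s^2 + s - 12).
Factor s^2 + s - 12: two numbers with sum -1 and product -12 are 3 and -4, so s^2 + s - 12 = (s - 3)(s + 4).
Hence p(s) = (s - 3) (s + 3) (s + 4), with roots -4, -3, 3.
At least one eigenvalue has non-negative real part, so the system is not asymptotically stable.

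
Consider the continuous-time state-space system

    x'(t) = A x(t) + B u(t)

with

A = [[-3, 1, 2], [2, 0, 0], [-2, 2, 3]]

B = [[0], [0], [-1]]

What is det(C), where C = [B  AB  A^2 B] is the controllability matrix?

-8

AB = [[-2], [0], [-3]]
A^2B = [[0], [-4], [-5]]
Controllability matrix C = [B  AB  A^2B] = [[0, -2, 0], [0, 0, -4], [-1, -3, -5]]
Expanding along the first row, det(C) = 0·(0·(-5) - (-4)·(-3)) - (-2)·(0·(-5) - (-4)·(-1)) + 0·(0·(-3) - 0·(-1)) = 0·(-12) - (-2)·(-4) + 0·0 = -8
Since det(C) ≠ 0, rank(C) = 3 and the system is completely controllable.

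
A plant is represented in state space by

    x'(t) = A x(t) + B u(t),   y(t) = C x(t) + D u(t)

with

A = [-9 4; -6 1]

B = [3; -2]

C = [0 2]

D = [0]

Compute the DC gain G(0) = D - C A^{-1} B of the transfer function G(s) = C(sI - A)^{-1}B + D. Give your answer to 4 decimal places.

-4.8000

G(0) = C(-A)^{-1}B + D = -C A^{-1} B + D.
det A = 15, so A^{-1} = (1/15)·adj(A) = [[1/15, -4/15], [2/5, -3/5]]
A^{-1} B = [11/15, 12/5]^T
C A^{-1} B = 24/5
G(0) = D - C A^{-1} B = 0 - (24/5) = -24/5 ≈ -4.8000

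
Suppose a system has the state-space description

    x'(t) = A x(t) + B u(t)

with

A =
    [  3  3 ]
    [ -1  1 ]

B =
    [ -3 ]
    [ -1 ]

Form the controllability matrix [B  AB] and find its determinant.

AB = [[-12], [2]]
Controllability matrix C = [B  AB] = [[-3, -12], [-1, 2]]
det(C) = (-3)·2 - (-12)·(-1) = -6 - 12 = -18
Since det(C) ≠ 0, rank(C) = 2 and the system is completely controllable.

-18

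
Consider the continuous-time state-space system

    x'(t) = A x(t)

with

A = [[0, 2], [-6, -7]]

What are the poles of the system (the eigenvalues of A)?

-4, -3

det(sI - A) = s^2 - (tr A)s + det A, with tr A = 0 + (-7) = -7 and det A = 0·(-7) - 2·(-6) = 0 - (-12) = 12.
So p(s) = det(sI - A) = s^2 + 7s + 12.
Factor s^2 + 7s + 12: two numbers with sum -7 and product 12 are -3 and -4, so s^2 + 7s + 12 = (s + 3)(s + 4).
Hence p(s) = (s + 3) (s + 4), with roots -4, -3.
All eigenvalues have negative real part, so the system is asymptotically stable.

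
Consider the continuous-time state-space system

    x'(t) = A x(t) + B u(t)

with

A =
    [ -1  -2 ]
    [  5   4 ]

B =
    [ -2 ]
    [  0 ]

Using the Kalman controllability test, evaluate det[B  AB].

20

AB = [[2], [-10]]
Controllability matrix C = [B  AB] = [[-2, 2], [0, -10]]
det(C) = (-2)·(-10) - 2·0 = 20 - 0 = 20
Since det(C) ≠ 0, rank(C) = 2 and the system is completely controllable.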